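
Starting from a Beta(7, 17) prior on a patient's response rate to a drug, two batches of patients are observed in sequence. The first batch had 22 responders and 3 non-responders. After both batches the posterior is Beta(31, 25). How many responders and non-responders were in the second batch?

2 responders and 5 non-responders

Sequential conjugate updates are equivalent to a single update on the pooled data, so total successes = posterior α − prior α and total failures = posterior β − prior β.
Total across both batches: 31−7=24 responders, 25−17=8 non-responders.
Subtract the first batch: 24−22=2 responders and 8−3=5 non-responders.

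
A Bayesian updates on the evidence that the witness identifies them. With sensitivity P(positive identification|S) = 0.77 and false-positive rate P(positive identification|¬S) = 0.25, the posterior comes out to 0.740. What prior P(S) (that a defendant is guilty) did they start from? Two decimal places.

P(S) = 0.48

In odds form, posterior odds = prior odds × likelihood ratio, so prior odds = posterior odds ÷ LR.
Posterior odds = 0.740/(1−0.740) = 2.8462. LR = 0.77/0.25 = 3.0800.
Prior odds = 2.8462/3.0800 = 0.9241, so P(S) = 0.9241/(1+0.9241) ≈ 0.48.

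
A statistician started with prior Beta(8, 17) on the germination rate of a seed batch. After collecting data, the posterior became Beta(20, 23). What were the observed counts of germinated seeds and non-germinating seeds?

12 germinated seeds and 6 non-germinating seeds

Under Beta–binomial conjugacy the posterior parameters are (α+s, β+f).
So s = 20 − 8 = 12 and f = 23 − 17 = 6.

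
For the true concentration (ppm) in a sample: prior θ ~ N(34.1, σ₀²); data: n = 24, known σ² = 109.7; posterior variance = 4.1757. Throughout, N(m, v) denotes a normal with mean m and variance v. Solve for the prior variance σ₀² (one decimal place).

σ₀² = 48.3

For the Normal–Normal model with known σ², precisions add: τ_n = τ₀ + n/σ².
So 1/σ₀² = 1/4.1757 − 24/109.7 = 0.239481 − 0.218778 = 0.020703.
Hence σ₀² = 1/0.020703 ≈ 48.3.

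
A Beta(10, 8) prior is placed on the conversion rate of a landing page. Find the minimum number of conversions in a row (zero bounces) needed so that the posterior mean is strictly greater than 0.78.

k = 19

After k conversions and 0 bounces the posterior is Beta(10+k, 8), with mean (10+k)/(10+8+k).
Set (10+k)/(18+k) > 0.78 and solve: k > (0.78·18 − 10)/(1 − 0.78) = 18.364.
The smallest integer exceeding 18.364 is 19.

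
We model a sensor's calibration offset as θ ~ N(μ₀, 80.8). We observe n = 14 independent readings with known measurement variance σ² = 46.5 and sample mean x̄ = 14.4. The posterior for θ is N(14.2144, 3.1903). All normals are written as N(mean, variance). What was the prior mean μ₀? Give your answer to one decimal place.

μ₀ = 9.7

With known observation variance, the Normal–Normal posterior has precision τ_n = τ₀ + n/σ² and mean μ_n = (τ₀μ₀ + (n/σ²)x̄)/τ_n.
Here τ₀ = 1/80.8 = 0.012376 and τ_data = 14/46.5 = 0.301075, so τ_n = 0.313451.
Rearranging for μ₀: μ₀ = (μ_n·τ_n − τ_data·x̄)/τ₀ = (14.2144·0.313451 − 0.301075·14.4) / 0.012376 = 0.120038/0.012376 ≈ 9.7.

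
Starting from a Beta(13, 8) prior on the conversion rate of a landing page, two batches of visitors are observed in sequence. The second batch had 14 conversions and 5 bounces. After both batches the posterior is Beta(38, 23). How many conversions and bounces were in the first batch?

Sequential conjugate updates are equivalent to a single update on the pooled data, so total successes = posterior α − prior α and total failures = posterior β − prior β.
Total across both batches: 38−13=25 conversions, 23−8=15 bounces.
Subtract the second batch: 25−14=11 conversions and 15−5=10 bounces.

11 conversions and 10 bounces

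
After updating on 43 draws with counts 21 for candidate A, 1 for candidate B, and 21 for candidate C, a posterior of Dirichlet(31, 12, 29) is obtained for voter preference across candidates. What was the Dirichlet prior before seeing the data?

Dirichlet(10, 11, 8)

For a Dirichlet(α) prior with multinomial counts c, the posterior is Dirichlet(α + c) componentwise.
Subtract each count from the matching posterior parameter: 31−21=10, 12−1=11, 29−21=8.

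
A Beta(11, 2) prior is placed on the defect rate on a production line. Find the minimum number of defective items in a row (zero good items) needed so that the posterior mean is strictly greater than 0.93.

After k defective items and 0 good items the posterior is Beta(11+k, 2), with mean (11+k)/(11+2+k).
Set (11+k)/(13+k) > 0.93 and solve: k > (0.93·13 − 11)/(1 − 0.93) = 15.571.
The smallest integer exceeding 15.571 is 16.

k = 16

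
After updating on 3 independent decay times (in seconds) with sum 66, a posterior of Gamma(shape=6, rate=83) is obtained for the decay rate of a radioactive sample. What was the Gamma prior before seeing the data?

For an exponential likelihood with a Gamma(α, β) prior on the rate, n observations with total T give posterior Gamma(α+n, β+T).
So α = 6 − 3 = 3 and β = 83 − 66 = 17.

Gamma(shape=3, rate=17)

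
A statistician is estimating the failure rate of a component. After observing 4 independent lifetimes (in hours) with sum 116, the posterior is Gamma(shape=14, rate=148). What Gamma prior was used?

Gamma–exponential conjugacy: posterior shape = α + n, posterior rate = β + Σtᵢ.
So α = 14 − 4 = 10 and β = 148 − 116 = 32.

Gamma(shape=10, rate=32)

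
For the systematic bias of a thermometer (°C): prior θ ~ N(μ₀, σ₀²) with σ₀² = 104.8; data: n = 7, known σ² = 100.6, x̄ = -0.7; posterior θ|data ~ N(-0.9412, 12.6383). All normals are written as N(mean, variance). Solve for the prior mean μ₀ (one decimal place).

μ₀ = -2.7

With known observation variance, the Normal–Normal posterior has precision τ_n = τ₀ + n/σ² and mean μ_n = (τ₀μ₀ + (n/σ²)x̄)/τ_n.
Here τ₀ = 1/104.8 = 0.009542 and τ_data = 7/100.6 = 0.069583, so τ_n = 0.079125.
Rearranging for μ₀: μ₀ = (μ_n·τ_n − τ_data·x̄)/τ₀ = (-0.9412·0.079125 − 0.069583·-0.7) / 0.009542 = -0.025764/0.009542 ≈ -2.7.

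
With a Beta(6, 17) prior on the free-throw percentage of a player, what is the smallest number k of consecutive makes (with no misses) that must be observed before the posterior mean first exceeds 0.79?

After k makes and 0 misses the posterior is Beta(6+k, 17), with mean (6+k)/(6+17+k).
Set (6+k)/(23+k) > 0.79 and solve: k > (0.79·23 − 6)/(1 − 0.79) = 57.952.
The smallest integer exceeding 57.952 is 58.

k = 58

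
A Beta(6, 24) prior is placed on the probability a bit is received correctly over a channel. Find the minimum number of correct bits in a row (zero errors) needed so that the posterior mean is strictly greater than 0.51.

After k correct bits and 0 errors the posterior is Beta(6+k, 24), with mean (6+k)/(6+24+k).
Set (6+k)/(30+k) > 0.51 and solve: k > (0.51·30 − 6)/(1 − 0.51) = 18.980.
The smallest integer exceeding 18.980 is 19, and checking k=19: (25)/(49) = 0.5102 > 0.51.

k = 19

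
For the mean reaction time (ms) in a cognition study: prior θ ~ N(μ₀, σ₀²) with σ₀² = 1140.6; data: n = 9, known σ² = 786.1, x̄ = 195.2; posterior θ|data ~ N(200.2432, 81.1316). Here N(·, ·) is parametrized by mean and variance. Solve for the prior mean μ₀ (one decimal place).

With known observation variance, the Normal–Normal posterior has precision τ_n = τ₀ + n/σ² and mean μ_n = (τ₀μ₀ + (n/σ²)x̄)/τ_n.
Here τ₀ = 1/1140.6 = 0.000877 and τ_data = 9/786.1 = 0.011449, so τ_n = 0.012326.
Rearranging for μ₀: μ₀ = (μ_n·τ_n − τ_data·x̄)/τ₀ = (200.2432·0.012326 − 0.011449·195.2) / 0.000877 = 0.233353/0.000877 ≈ 266.1.

μ₀ = 266.1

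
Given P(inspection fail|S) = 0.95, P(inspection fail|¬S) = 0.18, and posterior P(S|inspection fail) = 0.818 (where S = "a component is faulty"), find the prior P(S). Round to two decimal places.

In odds form, posterior odds = prior odds × likelihood ratio, so prior odds = posterior odds ÷ LR.
Posterior odds = 0.818/(1−0.818) = 4.4945. LR = 0.95/0.18 = 5.2778.
Prior odds = 4.4945/5.2778 = 0.8516, so P(S) = 0.8516/(1+0.8516) ≈ 0.46.

P(S) = 0.46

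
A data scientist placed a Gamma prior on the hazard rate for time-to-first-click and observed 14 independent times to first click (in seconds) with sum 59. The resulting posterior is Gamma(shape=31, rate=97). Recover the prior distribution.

Gamma–exponential conjugacy: posterior shape = α + n, posterior rate = β + Σtᵢ.
So α = 31 − 14 = 17 and β = 97 − 59 = 38.

Gamma(shape=17, rate=38)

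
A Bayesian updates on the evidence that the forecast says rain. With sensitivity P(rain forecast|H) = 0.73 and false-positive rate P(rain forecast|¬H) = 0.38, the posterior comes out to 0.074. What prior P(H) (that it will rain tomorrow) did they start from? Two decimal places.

P(H) = 0.04

Bayes' rule in odds form gives O(H|E) = O(H)·[P(E|H)/P(E|¬H)], hence O(H) = O(H|E)/LR.
Posterior odds = 0.074/(1−0.074) = 0.0799. LR = 0.73/0.38 = 1.9211.
Prior odds = 0.0799/1.9211 = 0.0416, so P(H) = 0.0416/(1+0.0416) ≈ 0.04.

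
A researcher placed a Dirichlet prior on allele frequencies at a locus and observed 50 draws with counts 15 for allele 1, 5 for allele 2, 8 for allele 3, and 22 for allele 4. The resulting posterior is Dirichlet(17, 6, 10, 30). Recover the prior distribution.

For a Dirichlet(α) prior with multinomial counts c, the posterior is Dirichlet(α + c) componentwise.
Subtract each count from the matching posterior parameter: 17−15=2, 6−5=1, 10−8=2, 30−22=8.

Dirichlet(2, 1, 2, 8)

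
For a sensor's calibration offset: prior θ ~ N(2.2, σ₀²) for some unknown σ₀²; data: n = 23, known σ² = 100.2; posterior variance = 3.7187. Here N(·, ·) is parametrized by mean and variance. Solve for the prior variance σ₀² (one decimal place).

For the Normal–Normal model with known σ², precisions add: τ_n = τ₀ + n/σ².
So 1/σ₀² = 1/3.7187 − 23/100.2 = 0.268911 − 0.229541 = 0.039370.
Hence σ₀² = 1/0.039370 ≈ 25.4.

σ₀² = 25.4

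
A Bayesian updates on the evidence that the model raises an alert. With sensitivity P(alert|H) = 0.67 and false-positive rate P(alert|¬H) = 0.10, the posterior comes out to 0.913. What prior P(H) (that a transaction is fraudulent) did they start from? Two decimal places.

P(H) = 0.61

Bayes' rule in odds form gives O(H|E) = O(H)·[P(E|H)/P(E|¬H)], hence O(H) = O(H|E)/LR.
Posterior odds = 0.913/(1−0.913) = 10.4943. LR = 0.67/0.10 = 6.7000.
Prior odds = 10.4943/6.7000 = 1.5663, so P(H) = 1.5663/(1+1.5663) ≈ 0.61.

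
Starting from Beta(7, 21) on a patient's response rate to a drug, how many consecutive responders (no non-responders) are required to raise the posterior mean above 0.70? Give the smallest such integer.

k = 43

After k responders and 0 non-responders the posterior is Beta(7+k, 21), with mean (7+k)/(7+21+k).
Set (7+k)/(28+k) > 0.70 and solve: k > (0.70·28 − 7)/(1 − 0.70) = 42.000.
The smallest integer exceeding 42.000 is 43.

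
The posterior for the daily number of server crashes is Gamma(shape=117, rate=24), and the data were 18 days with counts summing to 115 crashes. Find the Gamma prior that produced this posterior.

Gamma(shape=2, rate=6)

A Gamma(α, β) prior (rate parametrization) on a Poisson rate with n observations summing to S gives posterior Gamma(α+S, β+n).
So α = 117 − 115 = 2 and β = 24 − 18 = 6.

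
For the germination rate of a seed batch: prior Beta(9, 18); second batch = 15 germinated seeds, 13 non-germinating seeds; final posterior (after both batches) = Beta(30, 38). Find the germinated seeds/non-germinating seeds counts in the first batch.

Because Beta–binomial updating is additive in the counts, the combined data contributed (α_post−α_prior, β_post−β_prior) successes and failures.
Total across both batches: 30−9=21 germinated seeds, 38−18=20 non-germinating seeds.
Subtract the second batch: 21−15=6 germinated seeds and 20−13=7 non-germinating seeds.

6 germinated seeds and 7 non-germinating seeds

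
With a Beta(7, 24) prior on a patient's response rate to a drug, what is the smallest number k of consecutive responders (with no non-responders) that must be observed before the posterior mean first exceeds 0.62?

After k responders and 0 non-responders the posterior is Beta(7+k, 24), with mean (7+k)/(7+24+k).
Set (7+k)/(31+k) > 0.62 and solve: k > (0.62·31 − 7)/(1 − 0.62) = 32.158.
The smallest integer exceeding 32.158 is 33.

k = 33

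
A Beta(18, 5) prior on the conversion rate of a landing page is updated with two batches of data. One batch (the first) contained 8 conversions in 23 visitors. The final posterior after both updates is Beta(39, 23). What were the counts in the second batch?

13 conversions and 3 bounces

Because Beta–binomial updating is additive in the counts, the combined data contributed (α_post−α_prior, β_post−β_prior) successes and failures.
Total across both batches: 39−18=21 conversions, 23−5=18 bounces.
Subtract the first batch: 21−8=13 conversions and 18−15=3 bounces.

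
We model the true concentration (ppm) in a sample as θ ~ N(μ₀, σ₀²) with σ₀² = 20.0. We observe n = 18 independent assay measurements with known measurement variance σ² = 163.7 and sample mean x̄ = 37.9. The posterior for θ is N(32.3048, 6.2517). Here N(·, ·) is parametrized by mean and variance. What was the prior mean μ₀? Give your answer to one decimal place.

With known observation variance, the Normal–Normal posterior has precision τ_n = τ₀ + n/σ² and mean μ_n = (τ₀μ₀ + (n/σ²)x̄)/τ_n.
Here τ₀ = 1/20.0 = 0.050000 and τ_data = 18/163.7 = 0.109957, so τ_n = 0.159957.
Rearranging for μ₀: μ₀ = (μ_n·τ_n − τ_data·x̄)/τ₀ = (32.3048·0.159957 − 0.109957·37.9) / 0.050000 = 1.000009/0.050000 ≈ 20.0.

μ₀ = 20.0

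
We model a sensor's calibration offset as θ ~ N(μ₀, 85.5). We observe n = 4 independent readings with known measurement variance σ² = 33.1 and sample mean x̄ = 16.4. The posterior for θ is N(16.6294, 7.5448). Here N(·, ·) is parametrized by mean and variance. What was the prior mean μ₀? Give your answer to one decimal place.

The posterior mean is a precision-weighted average: μ_n = (τ₀μ₀ + τ_data·x̄)/(τ₀+τ_data), with τ₀=1/σ₀² and τ_data=n/σ².
Here τ₀ = 1/85.5 = 0.011696 and τ_data = 4/33.1 = 0.120846, so τ_n = 0.132542.
Rearranging for μ₀: μ₀ = (μ_n·τ_n − τ_data·x̄)/τ₀ = (16.6294·0.132542 − 0.120846·16.4) / 0.011696 = 0.222220/0.011696 ≈ 19.0.

μ₀ = 19.0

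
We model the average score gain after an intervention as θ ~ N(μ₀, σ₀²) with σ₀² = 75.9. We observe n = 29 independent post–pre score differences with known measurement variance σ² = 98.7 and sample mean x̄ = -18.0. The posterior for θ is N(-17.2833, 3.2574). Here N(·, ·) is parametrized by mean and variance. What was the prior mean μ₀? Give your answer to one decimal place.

The posterior mean is a precision-weighted average: μ_n = (τ₀μ₀ + τ_data·x̄)/(τ₀+τ_data), with τ₀=1/σ₀² and τ_data=n/σ².
Here τ₀ = 1/75.9 = 0.013175 and τ_data = 29/98.7 = 0.293820, so τ_n = 0.306995.
Rearranging for μ₀: μ₀ = (μ_n·τ_n − τ_data·x̄)/τ₀ = (-17.2833·0.306995 − 0.293820·-18.0) / 0.013175 = -0.017127/0.013175 ≈ -1.3.

μ₀ = -1.3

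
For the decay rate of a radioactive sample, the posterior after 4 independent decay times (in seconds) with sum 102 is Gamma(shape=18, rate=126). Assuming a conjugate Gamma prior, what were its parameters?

Gamma(shape=14, rate=24)

Gamma–exponential conjugacy: posterior shape = α + n, posterior rate = β + Σtᵢ.
So α = 18 − 4 = 14 and β = 126 − 102 = 24.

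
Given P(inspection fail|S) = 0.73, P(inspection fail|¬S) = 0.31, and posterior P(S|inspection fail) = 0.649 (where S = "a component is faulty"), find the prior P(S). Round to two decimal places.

Bayes' rule in odds form gives O(S|E) = O(S)·[P(E|S)/P(E|¬S)], hence O(S) = O(S|E)/LR.
Posterior odds = 0.649/(1−0.649) = 1.8490. LR = 0.73/0.31 = 2.3548.
Prior odds = 1.8490/2.3548 = 0.7852, so P(S) = 0.7852/(1+0.7852) ≈ 0.44.

P(S) = 0.44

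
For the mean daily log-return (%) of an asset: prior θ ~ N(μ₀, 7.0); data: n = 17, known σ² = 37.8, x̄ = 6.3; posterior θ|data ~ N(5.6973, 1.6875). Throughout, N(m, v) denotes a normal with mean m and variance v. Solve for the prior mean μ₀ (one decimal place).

μ₀ = 3.8

The posterior mean is a precision-weighted average: μ_n = (τ₀μ₀ + τ_data·x̄)/(τ₀+τ_data), with τ₀=1/σ₀² and τ_data=n/σ².
Here τ₀ = 1/7.0 = 0.142857 and τ_data = 17/37.8 = 0.449735, so τ_n = 0.592592.
Rearranging for μ₀: μ₀ = (μ_n·τ_n − τ_data·x̄)/τ₀ = (5.6973·0.592592 − 0.449735·6.3) / 0.142857 = 0.542844/0.142857 ≈ 3.8.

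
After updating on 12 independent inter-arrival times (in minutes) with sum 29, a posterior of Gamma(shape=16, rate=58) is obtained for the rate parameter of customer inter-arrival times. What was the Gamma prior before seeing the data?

Gamma–exponential conjugacy: posterior shape = α + n, posterior rate = β + Σtᵢ.
So α = 16 − 12 = 4 and β = 58 − 29 = 29.

Gamma(shape=4, rate=29)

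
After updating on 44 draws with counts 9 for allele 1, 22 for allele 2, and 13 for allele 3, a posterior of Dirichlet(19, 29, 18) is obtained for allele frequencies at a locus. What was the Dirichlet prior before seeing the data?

For a Dirichlet(α) prior with multinomial counts c, the posterior is Dirichlet(α + c) componentwise.
Subtract each count from the matching posterior parameter: 19−9=10, 29−22=7, 18−13=5.

Dirichlet(10, 7, 5)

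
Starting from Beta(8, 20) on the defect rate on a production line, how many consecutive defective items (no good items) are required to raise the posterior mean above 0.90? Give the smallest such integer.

k = 173

After k defective items and 0 good items the posterior is Beta(8+k, 20), with mean (8+k)/(8+20+k).
Set (8+k)/(28+k) > 0.90 and solve: k > (0.90·28 − 8)/(1 − 0.90) = 172.000.
The smallest integer exceeding 172.000 is 173, and checking k=173: (181)/(201) = 0.9005 > 0.90.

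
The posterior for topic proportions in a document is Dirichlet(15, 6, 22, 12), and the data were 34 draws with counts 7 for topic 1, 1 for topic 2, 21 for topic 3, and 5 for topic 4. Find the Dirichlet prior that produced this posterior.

Dirichlet(8, 5, 1, 7)

For a Dirichlet(α) prior with multinomial counts c, the posterior is Dirichlet(α + c) componentwise.
Subtract each count from the matching posterior parameter: 15−7=8, 6−1=5, 22−21=1, 12−5=7.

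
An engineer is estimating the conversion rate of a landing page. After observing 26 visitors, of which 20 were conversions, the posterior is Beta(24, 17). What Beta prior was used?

Beta(4, 11)

Beta is conjugate to the binomial likelihood: posterior = Beta(a+s, b+f).
So a = 24 − 20 = 4 and b = 17 − 6 = 11.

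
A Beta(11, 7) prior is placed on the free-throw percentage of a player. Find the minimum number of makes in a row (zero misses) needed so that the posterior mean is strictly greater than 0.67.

After k makes and 0 misses the posterior is Beta(11+k, 7), with mean (11+k)/(11+7+k).
Set (11+k)/(18+k) > 0.67 and solve: k > (0.67·18 − 11)/(1 − 0.67) = 3.212.
The smallest integer exceeding 3.212 is 4, and checking k=4: (15)/(22) = 0.6818 > 0.67.

k = 4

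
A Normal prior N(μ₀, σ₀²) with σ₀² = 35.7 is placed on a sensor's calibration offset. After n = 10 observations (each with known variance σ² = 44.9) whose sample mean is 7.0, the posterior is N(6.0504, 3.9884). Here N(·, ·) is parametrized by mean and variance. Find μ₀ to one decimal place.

μ₀ = -1.5

With known observation variance, the Normal–Normal posterior has precision τ_n = τ₀ + n/σ² and mean μ_n = (τ₀μ₀ + (n/σ²)x̄)/τ_n.
Here τ₀ = 1/35.7 = 0.028011 and τ_data = 10/44.9 = 0.222717, so τ_n = 0.250728.
Rearranging for μ₀: μ₀ = (μ_n·τ_n − τ_data·x̄)/τ₀ = (6.0504·0.250728 − 0.222717·7.0) / 0.028011 = -0.042014/0.028011 ≈ -1.5.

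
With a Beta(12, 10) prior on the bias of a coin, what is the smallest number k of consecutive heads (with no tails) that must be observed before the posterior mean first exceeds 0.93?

k = 121

After k heads and 0 tails the posterior is Beta(12+k, 10), with mean (12+k)/(12+10+k).
Set (12+k)/(22+k) > 0.93 and solve: k > (0.93·22 − 12)/(1 − 0.93) = 120.857.
The smallest integer exceeding 120.857 is 121, and checking k=121: (133)/(143) = 0.9301 > 0.93.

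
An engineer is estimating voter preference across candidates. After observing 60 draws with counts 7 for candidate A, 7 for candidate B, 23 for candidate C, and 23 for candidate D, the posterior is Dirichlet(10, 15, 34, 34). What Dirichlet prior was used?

Dirichlet(3, 8, 11, 11)

For a Dirichlet(α) prior with multinomial counts c, the posterior is Dirichlet(α + c) componentwise.
Subtract each count from the matching posterior parameter: 10−7=3, 15−7=8, 34−23=11, 34−23=11.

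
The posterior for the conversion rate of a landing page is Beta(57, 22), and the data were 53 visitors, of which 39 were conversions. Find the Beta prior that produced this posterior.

Beta(18, 8)

Under Beta–binomial conjugacy the posterior parameters are (a+s, b+f).
Subtract the data counts: 57−39=18, 22−14=8.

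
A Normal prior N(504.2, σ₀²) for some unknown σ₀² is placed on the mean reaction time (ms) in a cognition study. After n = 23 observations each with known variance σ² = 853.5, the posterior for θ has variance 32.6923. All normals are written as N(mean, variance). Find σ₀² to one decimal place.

Posterior precision equals prior precision plus data precision: 1/σ_n² = 1/σ₀² + n/σ².
So 1/σ₀² = 1/32.6923 − 23/853.5 = 0.030588 − 0.026948 = 0.003640.
Hence σ₀² = 1/0.003640 ≈ 274.7.

σ₀² = 274.7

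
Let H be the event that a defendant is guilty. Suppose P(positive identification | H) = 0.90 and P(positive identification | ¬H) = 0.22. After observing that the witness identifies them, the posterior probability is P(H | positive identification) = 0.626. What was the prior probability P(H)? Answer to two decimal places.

P(H) = 0.29

Bayes' rule in odds form gives O(H|E) = O(H)·[P(E|H)/P(E|¬H)], hence O(H) = O(H|E)/LR.
Posterior odds = 0.626/(1−0.626) = 1.6738. LR = 0.90/0.22 = 4.0909.
Prior odds = 1.6738/4.0909 = 0.4092, so P(H) = 0.4092/(1+0.4092) ≈ 0.29.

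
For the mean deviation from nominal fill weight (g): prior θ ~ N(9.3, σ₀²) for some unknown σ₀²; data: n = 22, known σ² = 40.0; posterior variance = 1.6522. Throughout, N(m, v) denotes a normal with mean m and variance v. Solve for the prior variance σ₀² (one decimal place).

Posterior precision equals prior precision plus data precision: 1/σ_n² = 1/σ₀² + n/σ².
So 1/σ₀² = 1/1.6522 − 22/40.0 = 0.605254 − 0.550000 = 0.055254.
Hence σ₀² = 1/0.055254 ≈ 18.1.

σ₀² = 18.1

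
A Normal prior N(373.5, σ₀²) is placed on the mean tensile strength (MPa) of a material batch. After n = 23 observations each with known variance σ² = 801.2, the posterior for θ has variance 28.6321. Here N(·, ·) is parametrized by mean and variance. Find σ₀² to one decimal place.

Posterior precision equals prior precision plus data precision: 1/σ_n² = 1/σ₀² + n/σ².
So 1/σ₀² = 1/28.6321 − 23/801.2 = 0.034926 − 0.028707 = 0.006219.
Hence σ₀² = 1/0.006219 ≈ 160.8.

σ₀² = 160.8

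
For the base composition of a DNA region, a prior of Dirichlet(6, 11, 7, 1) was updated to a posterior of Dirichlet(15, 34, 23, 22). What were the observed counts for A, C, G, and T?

counts (9, 23, 16, 21)

For a Dirichlet(α) prior with multinomial counts c, the posterior is Dirichlet(α + c) componentwise.
Counts are posterior − prior componentwise: 15−6=9, 34−11=23, 23−7=16, 22−1=21.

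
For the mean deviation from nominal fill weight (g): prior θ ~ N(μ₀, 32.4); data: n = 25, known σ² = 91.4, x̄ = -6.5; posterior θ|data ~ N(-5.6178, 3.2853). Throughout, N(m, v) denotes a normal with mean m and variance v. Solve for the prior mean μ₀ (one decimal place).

μ₀ = 2.2

With known observation variance, the Normal–Normal posterior has precision τ_n = τ₀ + n/σ² and mean μ_n = (τ₀μ₀ + (n/σ²)x̄)/τ_n.
Here τ₀ = 1/32.4 = 0.030864 and τ_data = 25/91.4 = 0.273523, so τ_n = 0.304387.
Rearranging for μ₀: μ₀ = (μ_n·τ_n − τ_data·x̄)/τ₀ = (-5.6178·0.304387 − 0.273523·-6.5) / 0.030864 = 0.067914/0.030864 ≈ 2.2.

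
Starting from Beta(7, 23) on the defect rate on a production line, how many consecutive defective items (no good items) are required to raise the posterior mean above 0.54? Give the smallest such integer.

After k defective items and 0 good items the posterior is Beta(7+k, 23), with mean (7+k)/(7+23+k).
Set (7+k)/(30+k) > 0.54 and solve: k > (0.54·30 − 7)/(1 − 0.54) = 20.000.
The smallest integer exceeding 20.000 is 21.

k = 21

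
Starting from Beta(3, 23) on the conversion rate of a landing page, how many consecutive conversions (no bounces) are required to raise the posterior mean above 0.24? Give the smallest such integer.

After k conversions and 0 bounces the posterior is Beta(3+k, 23), with mean (3+k)/(3+23+k).
Set (3+k)/(26+k) > 0.24 and solve: k > (0.24·26 − 3)/(1 − 0.24) = 4.263.
The smallest integer exceeding 4.263 is 5.

k = 5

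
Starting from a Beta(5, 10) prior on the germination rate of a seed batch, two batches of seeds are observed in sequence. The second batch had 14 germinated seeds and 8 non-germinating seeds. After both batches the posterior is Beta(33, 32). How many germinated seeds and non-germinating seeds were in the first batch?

Because Beta–binomial updating is additive in the counts, the combined data contributed (α_post−α_prior, β_post−β_prior) successes and failures.
Total across both batches: 33−5=28 germinated seeds, 32−10=22 non-germinating seeds.
Subtract the second batch: 28−14=14 germinated seeds and 22−8=14 non-germinating seeds.

14 germinated seeds and 14 non-germinating seeds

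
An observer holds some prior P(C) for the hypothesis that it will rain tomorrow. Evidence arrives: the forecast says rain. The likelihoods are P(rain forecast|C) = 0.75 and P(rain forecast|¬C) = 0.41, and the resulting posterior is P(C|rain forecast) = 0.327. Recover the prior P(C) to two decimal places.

Bayes' rule in odds form gives O(C|E) = O(C)·[P(E|C)/P(E|¬C)], hence O(C) = O(C|E)/LR.
Posterior odds = 0.327/(1−0.327) = 0.4859. LR = 0.75/0.41 = 1.8293.
Prior odds = 0.4859/1.8293 = 0.2656, so P(C) = 0.2656/(1+0.2656) ≈ 0.21.

P(C) = 0.21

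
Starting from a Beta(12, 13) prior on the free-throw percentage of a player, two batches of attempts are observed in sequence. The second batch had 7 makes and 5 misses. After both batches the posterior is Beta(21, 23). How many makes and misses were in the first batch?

Sequential conjugate updates are equivalent to a single update on the pooled data, so total successes = posterior α − prior α and total failures = posterior β − prior β.
Total across both batches: 21−12=9 makes, 23−13=10 misses.
Subtract the second batch: 9−7=2 makes and 10−5=5 misses.

2 makes and 5 misses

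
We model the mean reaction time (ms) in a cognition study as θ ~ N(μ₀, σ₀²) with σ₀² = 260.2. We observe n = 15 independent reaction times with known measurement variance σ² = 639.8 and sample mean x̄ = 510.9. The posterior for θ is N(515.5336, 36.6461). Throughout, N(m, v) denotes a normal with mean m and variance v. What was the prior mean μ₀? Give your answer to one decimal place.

μ₀ = 543.8

The posterior mean is a precision-weighted average: μ_n = (τ₀μ₀ + τ_data·x̄)/(τ₀+τ_data), with τ₀=1/σ₀² and τ_data=n/σ².
Here τ₀ = 1/260.2 = 0.003843 and τ_data = 15/639.8 = 0.023445, so τ_n = 0.027288.
Rearranging for μ₀: μ₀ = (μ_n·τ_n − τ_data·x̄)/τ₀ = (515.5336·0.027288 − 0.023445·510.9) / 0.003843 = 2.089830/0.003843 ≈ 543.8.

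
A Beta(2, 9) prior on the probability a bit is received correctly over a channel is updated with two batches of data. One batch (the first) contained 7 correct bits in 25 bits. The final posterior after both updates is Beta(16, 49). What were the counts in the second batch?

7 correct bits and 22 errors

Sequential conjugate updates are equivalent to a single update on the pooled data, so total successes = posterior α − prior α and total failures = posterior β − prior β.
Total across both batches: 16−2=14 correct bits, 49−9=40 errors.
Subtract the first batch: 14−7=7 correct bits and 40−18=22 errors.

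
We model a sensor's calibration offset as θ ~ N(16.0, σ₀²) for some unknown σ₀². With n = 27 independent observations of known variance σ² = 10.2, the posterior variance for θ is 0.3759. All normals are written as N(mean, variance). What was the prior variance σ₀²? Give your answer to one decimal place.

σ₀² = 75.6

Posterior precision equals prior precision plus data precision: 1/σ_n² = 1/σ₀² + n/σ².
So 1/σ₀² = 1/0.3759 − 27/10.2 = 2.660282 − 2.647059 = 0.013223.
Hence σ₀² = 1/0.013223 ≈ 75.6.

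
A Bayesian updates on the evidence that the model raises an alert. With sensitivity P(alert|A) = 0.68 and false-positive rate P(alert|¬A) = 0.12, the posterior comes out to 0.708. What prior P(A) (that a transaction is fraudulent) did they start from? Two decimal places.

Bayes' rule in odds form gives O(A|E) = O(A)·[P(E|A)/P(E|¬A)], hence O(A) = O(A|E)/LR.
Posterior odds = 0.708/(1−0.708) = 2.4247. LR = 0.68/0.12 = 5.6667.
Prior odds = 2.4247/5.6667 = 0.4279, so P(A) = 0.4279/(1+0.4279) ≈ 0.30.

P(A) = 0.30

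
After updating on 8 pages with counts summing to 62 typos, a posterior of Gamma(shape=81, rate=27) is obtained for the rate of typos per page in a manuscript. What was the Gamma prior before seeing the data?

Gamma–Poisson conjugacy: posterior shape = α + Σxᵢ, posterior rate = β + n.
So α = 81 − 62 = 19 and β = 27 − 8 = 19.

Gamma(shape=19, rate=19)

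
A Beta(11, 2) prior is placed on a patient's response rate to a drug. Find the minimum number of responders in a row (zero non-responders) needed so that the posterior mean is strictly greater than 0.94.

After k responders and 0 non-responders the posterior is Beta(11+k, 2), with mean (11+k)/(11+2+k).
Set (11+k)/(13+k) > 0.94 and solve: k > (0.94·13 − 11)/(1 − 0.94) = 20.333.
The smallest integer exceeding 20.333 is 21, and checking k=21: (32)/(34) = 0.9412 > 0.94.

k = 21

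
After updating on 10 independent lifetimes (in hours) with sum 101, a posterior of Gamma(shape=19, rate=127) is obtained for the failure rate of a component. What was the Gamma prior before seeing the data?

Gamma(shape=9, rate=26)

Gamma–exponential conjugacy: posterior shape = α + n, posterior rate = β + Σtᵢ.
So α = 19 − 10 = 9 and β = 127 − 101 = 26.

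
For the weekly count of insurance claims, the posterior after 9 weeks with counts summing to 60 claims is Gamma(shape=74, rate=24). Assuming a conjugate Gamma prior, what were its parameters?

Gamma(shape=14, rate=15)

Gamma–Poisson conjugacy: posterior shape = α + Σxᵢ, posterior rate = β + n.
So α = 74 − 60 = 14 and β = 24 − 9 = 15.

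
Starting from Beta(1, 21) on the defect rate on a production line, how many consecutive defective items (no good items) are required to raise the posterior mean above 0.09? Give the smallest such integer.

k = 2

After k defective items and 0 good items the posterior is Beta(1+k, 21), with mean (1+k)/(1+21+k).
Set (1+k)/(22+k) > 0.09 and solve: k > (0.09·22 − 1)/(1 − 0.09) = 1.077.
The smallest integer exceeding 1.077 is 2.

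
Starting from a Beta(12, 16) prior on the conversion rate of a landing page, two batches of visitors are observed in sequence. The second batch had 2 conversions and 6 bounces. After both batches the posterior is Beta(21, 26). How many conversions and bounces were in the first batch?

7 conversions and 4 bounces

Sequential conjugate updates are equivalent to a single update on the pooled data, so total successes = posterior α − prior α and total failures = posterior β − prior β.
Total across both batches: 21−12=9 conversions, 26−16=10 bounces.
Subtract the second batch: 9−2=7 conversions and 10−6=4 bounces.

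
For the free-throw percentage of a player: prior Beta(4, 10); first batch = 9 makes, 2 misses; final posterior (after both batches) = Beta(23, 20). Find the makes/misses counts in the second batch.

10 makes and 8 misses

Sequential conjugate updates are equivalent to a single update on the pooled data, so total successes = posterior α − prior α and total failures = posterior β − prior β.
Total across both batches: 23−4=19 makes, 20−10=10 misses.
Subtract the first batch: 19−9=10 makes and 10−2=8 misses.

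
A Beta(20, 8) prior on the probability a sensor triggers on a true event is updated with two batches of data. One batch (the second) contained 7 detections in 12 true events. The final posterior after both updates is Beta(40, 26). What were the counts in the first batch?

Sequential conjugate updates are equivalent to a single update on the pooled data, so total successes = posterior α − prior α and total failures = posterior β − prior β.
Total across both batches: 40−20=20 detections, 26−8=18 misses.
Subtract the second batch: 20−7=13 detections and 18−5=13 misses.

13 detections and 13 misses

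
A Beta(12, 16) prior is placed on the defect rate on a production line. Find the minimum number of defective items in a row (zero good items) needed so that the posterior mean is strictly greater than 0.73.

k = 32

After k defective items and 0 good items the posterior is Beta(12+k, 16), with mean (12+k)/(12+16+k).
Set (12+k)/(28+k) > 0.73 and solve: k > (0.73·28 − 12)/(1 − 0.73) = 31.259.
The smallest integer exceeding 31.259 is 32.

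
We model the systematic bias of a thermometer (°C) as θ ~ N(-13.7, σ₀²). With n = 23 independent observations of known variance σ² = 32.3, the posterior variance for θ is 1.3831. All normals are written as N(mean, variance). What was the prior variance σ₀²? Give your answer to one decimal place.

For the Normal–Normal model with known σ², precisions add: τ_n = τ₀ + n/σ².
So 1/σ₀² = 1/1.3831 − 23/32.3 = 0.723014 − 0.712074 = 0.010940.
Hence σ₀² = 1/0.010940 ≈ 91.4.

σ₀² = 91.4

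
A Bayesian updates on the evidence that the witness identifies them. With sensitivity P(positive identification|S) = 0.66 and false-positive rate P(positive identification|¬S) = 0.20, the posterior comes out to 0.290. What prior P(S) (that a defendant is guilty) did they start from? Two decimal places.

In odds form, posterior odds = prior odds × likelihood ratio, so prior odds = posterior odds ÷ LR.
Posterior odds = 0.290/(1−0.290) = 0.4085. LR = 0.66/0.20 = 3.3000.
Prior odds = 0.4085/3.3000 = 0.1238, so P(S) = 0.1238/(1+0.1238) ≈ 0.11.

P(S) = 0.11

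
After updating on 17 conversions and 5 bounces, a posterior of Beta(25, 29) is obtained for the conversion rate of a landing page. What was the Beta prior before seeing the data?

Under Beta–binomial conjugacy the posterior parameters are (a+s, b+f).
Subtract the data counts: 25−17=8, 29−5=24.

Beta(8, 24)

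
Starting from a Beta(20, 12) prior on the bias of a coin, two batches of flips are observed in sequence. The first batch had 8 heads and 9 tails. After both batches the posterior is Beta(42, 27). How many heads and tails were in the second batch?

Sequential conjugate updates are equivalent to a single update on the pooled data, so total successes = posterior α − prior α and total failures = posterior β − prior β.
Total across both batches: 42−20=22 heads, 27−12=15 tails.
Subtract the first batch: 22−8=14 heads and 15−9=6 tails.

14 heads and 6 tails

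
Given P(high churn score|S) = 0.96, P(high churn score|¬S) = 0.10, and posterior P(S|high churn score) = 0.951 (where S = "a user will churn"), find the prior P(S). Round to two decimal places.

P(S) = 0.67

Bayes' rule in odds form gives O(S|E) = O(S)·[P(E|S)/P(E|¬S)], hence O(S) = O(S|E)/LR.
Posterior odds = 0.951/(1−0.951) = 19.4082. LR = 0.96/0.10 = 9.6000.
Prior odds = 19.4082/9.6000 = 2.0217, so P(S) = 2.0217/(1+2.0217) ≈ 0.67.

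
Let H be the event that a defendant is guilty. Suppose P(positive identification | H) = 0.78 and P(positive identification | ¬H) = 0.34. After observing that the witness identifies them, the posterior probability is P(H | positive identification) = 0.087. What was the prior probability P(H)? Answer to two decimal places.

P(H) = 0.04

In odds form, posterior odds = prior odds × likelihood ratio, so prior odds = posterior odds ÷ LR.
Posterior odds = 0.087/(1−0.087) = 0.0953. LR = 0.78/0.34 = 2.2941.
Prior odds = 0.0953/2.2941 = 0.0415, so P(H) = 0.0415/(1+0.0415) ≈ 0.04.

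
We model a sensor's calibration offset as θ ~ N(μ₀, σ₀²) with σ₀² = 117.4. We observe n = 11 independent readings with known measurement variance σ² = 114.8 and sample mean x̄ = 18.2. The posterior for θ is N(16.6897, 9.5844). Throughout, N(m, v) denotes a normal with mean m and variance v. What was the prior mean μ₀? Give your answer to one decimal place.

μ₀ = -0.3

The posterior mean is a precision-weighted average: μ_n = (τ₀μ₀ + τ_data·x̄)/(τ₀+τ_data), with τ₀=1/σ₀² and τ_data=n/σ².
Here τ₀ = 1/117.4 = 0.008518 and τ_data = 11/114.8 = 0.095819, so τ_n = 0.104337.
Rearranging for μ₀: μ₀ = (μ_n·τ_n − τ_data·x̄)/τ₀ = (16.6897·0.104337 − 0.095819·18.2) / 0.008518 = -0.002553/0.008518 ≈ -0.3.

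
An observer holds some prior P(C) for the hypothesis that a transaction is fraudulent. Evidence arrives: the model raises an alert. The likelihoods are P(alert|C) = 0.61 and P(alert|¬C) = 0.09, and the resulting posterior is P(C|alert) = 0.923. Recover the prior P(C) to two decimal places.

P(C) = 0.64

In odds form, posterior odds = prior odds × likelihood ratio, so prior odds = posterior odds ÷ LR.
Posterior odds = 0.923/(1−0.923) = 11.9870. LR = 0.61/0.09 = 6.7778.
Prior odds = 11.9870/6.7778 = 1.7686, so P(C) = 1.7686/(1+1.7686) ≈ 0.64.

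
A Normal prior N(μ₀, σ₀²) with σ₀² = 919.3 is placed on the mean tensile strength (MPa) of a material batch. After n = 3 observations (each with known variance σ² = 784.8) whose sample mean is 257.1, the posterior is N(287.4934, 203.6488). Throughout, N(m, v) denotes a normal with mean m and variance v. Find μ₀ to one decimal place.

μ₀ = 394.3

The posterior mean is a precision-weighted average: μ_n = (τ₀μ₀ + τ_data·x̄)/(τ₀+τ_data), with τ₀=1/σ₀² and τ_data=n/σ².
Here τ₀ = 1/919.3 = 0.001088 and τ_data = 3/784.8 = 0.003823, so τ_n = 0.004911.
Rearranging for μ₀: μ₀ = (μ_n·τ_n − τ_data·x̄)/τ₀ = (287.4934·0.004911 − 0.003823·257.1) / 0.001088 = 0.428987/0.001088 ≈ 394.3.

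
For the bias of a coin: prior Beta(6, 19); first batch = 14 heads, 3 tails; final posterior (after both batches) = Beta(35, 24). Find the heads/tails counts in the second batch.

Because Beta–binomial updating is additive in the counts, the combined data contributed (α_post−α_prior, β_post−β_prior) successes and failures.
Total across both batches: 35−6=29 heads, 24−19=5 tails.
Subtract the first batch: 29−14=15 heads and 5−3=2 tails.

15 heads and 2 tails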